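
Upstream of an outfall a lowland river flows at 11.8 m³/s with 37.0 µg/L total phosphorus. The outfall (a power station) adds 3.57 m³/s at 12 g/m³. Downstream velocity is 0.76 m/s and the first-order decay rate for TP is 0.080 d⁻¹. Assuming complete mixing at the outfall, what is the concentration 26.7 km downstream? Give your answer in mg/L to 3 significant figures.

2.73 mg/L

37.0 µg/L = 0.037 mg/L.
After complete mixing, C₀ = (3.57·12 + 11.8·0.037) / 15.37 = 2.816 mg/L.
Travel time t = 2.67e+04 m / 0.76 m/s = 3.513e+04 s = 0.4066 d.
C = 2.816·exp(−0.080·0.4066) = 2.816·0.968 = 2.726 mg/L.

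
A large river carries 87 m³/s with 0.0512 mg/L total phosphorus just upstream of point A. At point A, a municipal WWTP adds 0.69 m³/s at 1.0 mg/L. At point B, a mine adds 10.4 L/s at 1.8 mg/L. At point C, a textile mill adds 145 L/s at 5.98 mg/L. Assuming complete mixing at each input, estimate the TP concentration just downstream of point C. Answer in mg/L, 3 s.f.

After input A: C = (87·0.0512 + 0.69·1) / 87.69 = 0.05867 mg/L.
10.4 L/s = 0.0104 m³/s.
After input B: C = (87.69·0.05867 + 0.0104·1.8) / 87.7 = 0.05887 mg/L.
145 L/s = 0.145 m³/s.
After input C: C = (87.7·0.05887 + 0.145·5.98) / 87.85 = 0.06865 mg/L.

0.0686 mg/L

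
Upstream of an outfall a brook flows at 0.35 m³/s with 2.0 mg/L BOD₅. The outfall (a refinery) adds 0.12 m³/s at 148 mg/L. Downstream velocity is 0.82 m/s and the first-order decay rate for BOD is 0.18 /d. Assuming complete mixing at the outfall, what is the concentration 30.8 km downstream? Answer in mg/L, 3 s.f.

36.3 mg/L

After complete mixing, C₀ = (0.12·148 + 0.35·2) / 0.47 = 39.28 mg/L.
Travel time t = 3.08e+04 m / 0.82 m/s = 3.756e+04 s = 0.4347 d.
C = 39.28·exp(−0.18·0.4347) = 39.28·0.9247 = 36.32 mg/L.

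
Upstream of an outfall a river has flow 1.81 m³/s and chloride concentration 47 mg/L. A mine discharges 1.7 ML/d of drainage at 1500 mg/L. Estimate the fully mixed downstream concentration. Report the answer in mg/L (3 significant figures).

1.7 ML/d = 0.01968 m³/s.
Conservation of mass across the mixing zone: C = (0.01968·1500 + 1.81·47) / (0.01968 + 1.81) = 114.6/1.83 = 62.63 mg/L.

62.6 mg/L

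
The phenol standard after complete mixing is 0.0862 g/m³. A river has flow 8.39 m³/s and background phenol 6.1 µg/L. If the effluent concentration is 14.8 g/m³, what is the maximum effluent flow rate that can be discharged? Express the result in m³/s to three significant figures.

0.0457 m³/s

6.1 µg/L = 0.0061 mg/L.
Mass balance at complete mixing: C_std·(Q_w + Q_r) = Q_w·C_e + Q_r·C_b.
Rearranging, Q_w = Q_r·(C_std − C_b)/(C_e − C_std) = 8.39·(0.0862 − 0.0061) / (14.8 − 0.0862) = 0.04567 m³/s.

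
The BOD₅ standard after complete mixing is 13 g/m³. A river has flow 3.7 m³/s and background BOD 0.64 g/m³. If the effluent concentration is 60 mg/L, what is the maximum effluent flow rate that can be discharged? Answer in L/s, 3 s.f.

Mass balance at complete mixing: C_std·(Q_w + Q_r) = Q_w·C_e + Q_r·C_b.
Rearranging, Q_w = Q_r·(C_std − C_b)/(C_e − C_std) = 3.7·(13 − 0.64) / (60 − 13) = 0.973 m³/s.
= 973 L/s.

973 L/s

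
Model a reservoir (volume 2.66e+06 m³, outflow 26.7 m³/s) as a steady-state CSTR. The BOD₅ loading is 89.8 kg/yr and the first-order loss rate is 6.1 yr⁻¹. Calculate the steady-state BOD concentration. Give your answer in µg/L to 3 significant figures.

0.105 µg/L

Outflow Q = 26.7 m³/s × 3.156e+07 s/yr = 8.426e+08 m³/yr.
Steady-state CSTR mass balance: W = Q·C + k·V·C, so C = W/(Q + kV).
Q + kV = 8.426e+08 + 6.1·2.66e+06 = 8.588e+08 m³/yr.
C = 89.8/8.588e+08 = 1.046e-07 kg/m³ = 0.0001046 mg/L = 0.1046 µg/L.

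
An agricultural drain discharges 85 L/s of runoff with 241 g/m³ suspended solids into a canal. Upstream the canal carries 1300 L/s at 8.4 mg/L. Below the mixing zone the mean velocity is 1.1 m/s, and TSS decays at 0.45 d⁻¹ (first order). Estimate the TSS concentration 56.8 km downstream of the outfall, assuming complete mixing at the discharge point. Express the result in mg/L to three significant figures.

85 L/s = 0.085 m³/s.
1300 L/s = 1.3 m³/s.
After complete mixing, C₀ = (0.085·241 + 1.3·8.4) / 1.385 = 22.68 mg/L.
Travel time t = 5.68e+04 m / 1.1 m/s = 5.164e+04 s = 0.5976 d.
C = 22.68·exp(−0.45·0.5976) = 22.68·0.7642 = 17.33 mg/L.

17.3 mg/L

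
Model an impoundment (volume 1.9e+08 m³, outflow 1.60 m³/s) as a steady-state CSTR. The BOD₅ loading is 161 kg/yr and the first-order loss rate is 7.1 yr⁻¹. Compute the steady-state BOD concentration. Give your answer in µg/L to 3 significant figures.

Outflow Q = 1.60 m³/s × 3.156e+07 s/yr = 5.049e+07 m³/yr.
Steady-state CSTR mass balance: W = Q·C + k·V·C, so C = W/(Q + kV).
Q + kV = 5.049e+07 + 7.1·1.9e+08 = 1.399e+09 m³/yr.
C = 161/1.399e+09 = 1.15e-07 kg/m³ = 0.000115 mg/L = 0.115 µg/L.

0.115 µg/L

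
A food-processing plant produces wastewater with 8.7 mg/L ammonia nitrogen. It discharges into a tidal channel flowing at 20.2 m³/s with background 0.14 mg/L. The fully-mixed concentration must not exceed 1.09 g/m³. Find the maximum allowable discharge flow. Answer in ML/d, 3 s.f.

Mass balance at complete mixing: C_std·(Q_w + Q_r) = Q_w·C_e + Q_r·C_b.
Rearranging, Q_w = Q_r·(C_std − C_b)/(C_e − C_std) = 20.2·(1.09 − 0.14) / (8.7 − 1.09) = 2.522 m³/s.
= 217.9 ML/d.

218 ML/d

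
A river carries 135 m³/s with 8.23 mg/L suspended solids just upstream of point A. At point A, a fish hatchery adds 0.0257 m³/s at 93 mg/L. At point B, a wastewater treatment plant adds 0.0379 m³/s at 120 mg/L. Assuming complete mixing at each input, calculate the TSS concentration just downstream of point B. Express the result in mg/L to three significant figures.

8.28 mg/L

After input A: C = (135·8.23 + 0.0257·93) / 135 = 8.246 mg/L.
After input B: C = (135·8.246 + 0.0379·120) / 135.1 = 8.277 mg/L.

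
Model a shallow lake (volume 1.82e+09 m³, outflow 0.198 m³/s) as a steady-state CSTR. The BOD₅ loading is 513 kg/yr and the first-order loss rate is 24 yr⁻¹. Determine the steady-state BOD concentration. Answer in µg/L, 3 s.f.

0.0117 µg/L

Outflow Q = 0.198 m³/s × 3.156e+07 s/yr = 6.248e+06 m³/yr.
Steady-state CSTR mass balance: W = Q·C + k·V·C, so C = W/(Q + kV).
Q + kV = 6.248e+06 + 24·1.82e+09 = 4.369e+10 m³/yr.
C = 513/4.369e+10 = 1.174e-08 kg/m³ = 1.174e-05 mg/L = 0.01174 µg/L.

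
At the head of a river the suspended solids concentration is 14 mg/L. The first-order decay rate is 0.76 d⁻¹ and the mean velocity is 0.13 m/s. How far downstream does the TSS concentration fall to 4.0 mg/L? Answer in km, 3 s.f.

From C = C₀·e^(−kt), t = ln(C₀/C)/k = ln(14/4.0)/0.76 = 1.253/0.76 = 1.648 d.
Distance = v·t = 0.13 m/s × 1.424e+05 s = 1.851e+04 m = 18.51 km.

18.5 km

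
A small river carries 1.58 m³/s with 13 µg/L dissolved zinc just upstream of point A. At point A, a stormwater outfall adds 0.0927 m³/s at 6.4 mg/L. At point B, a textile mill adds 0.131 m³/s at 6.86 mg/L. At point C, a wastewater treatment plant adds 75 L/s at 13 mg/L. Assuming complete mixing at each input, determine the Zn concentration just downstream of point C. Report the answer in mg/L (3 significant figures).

1.32 mg/L

13 µg/L = 0.013 mg/L.
After input A: C = (1.58·0.013 + 0.0927·6.4) / 1.673 = 0.367 mg/L.
After input B: C = (1.673·0.367 + 0.131·6.86) / 1.804 = 0.8385 mg/L.
75 L/s = 0.075 m³/s.
After input C: C = (1.804·0.8385 + 0.075·13) / 1.879 = 1.324 mg/L.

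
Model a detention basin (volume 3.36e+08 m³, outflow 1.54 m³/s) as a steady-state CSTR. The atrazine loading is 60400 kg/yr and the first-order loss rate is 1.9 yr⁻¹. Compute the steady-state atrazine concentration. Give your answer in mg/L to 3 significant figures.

0.0879 mg/L

Outflow Q = 1.54 m³/s × 3.156e+07 s/yr = 4.86e+07 m³/yr.
Steady-state CSTR mass balance: W = Q·C + k·V·C, so C = W/(Q + kV).
Q + kV = 4.86e+07 + 1.9·3.36e+08 = 6.87e+08 m³/yr.
C = 60400/6.87e+08 = 8.792e-05 kg/m³ = 0.08792 mg/L.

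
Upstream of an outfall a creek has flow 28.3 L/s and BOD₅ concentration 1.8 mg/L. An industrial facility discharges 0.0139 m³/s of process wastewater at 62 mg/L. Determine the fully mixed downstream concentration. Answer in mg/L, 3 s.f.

21.6 mg/L

28.3 L/s = 0.0283 m³/s.
By mass balance at complete mixing, C = (0.0139·62 + 0.0283·1.8) / (0.0139 + 0.0283) = 0.9127/0.0422 = 21.63 mg/L.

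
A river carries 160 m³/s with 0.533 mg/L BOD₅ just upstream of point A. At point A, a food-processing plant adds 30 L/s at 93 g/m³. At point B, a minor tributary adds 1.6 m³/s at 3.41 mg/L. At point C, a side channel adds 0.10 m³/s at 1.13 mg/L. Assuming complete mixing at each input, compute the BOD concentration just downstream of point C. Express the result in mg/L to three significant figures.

0.579 mg/L

30 L/s = 0.03 m³/s.
After input A: C = (160·0.533 + 0.03·93) / 160 = 0.5503 mg/L.
After input B: C = (160·0.5503 + 1.6·3.41) / 161.6 = 0.5786 mg/L.
After input C: C = (161.6·0.5786 + 0.1·1.13) / 161.7 = 0.579 mg/L.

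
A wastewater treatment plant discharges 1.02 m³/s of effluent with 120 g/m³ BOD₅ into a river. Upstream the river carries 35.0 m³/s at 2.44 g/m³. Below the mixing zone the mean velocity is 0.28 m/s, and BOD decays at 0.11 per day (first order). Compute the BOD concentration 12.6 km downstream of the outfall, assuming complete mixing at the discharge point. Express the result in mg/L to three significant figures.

After complete mixing, C₀ = (1.02·120 + 35·2.44) / 36.02 = 5.769 mg/L.
Travel time t = 1.26e+04 m / 0.28 m/s = 4.5e+04 s = 0.5208 d.
C = 5.769·exp(−0.11·0.5208) = 5.769·0.9443 = 5.448 mg/L.

5.45 mg/L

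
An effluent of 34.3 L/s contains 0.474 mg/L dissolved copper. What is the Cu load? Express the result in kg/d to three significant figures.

34.3 L/s = 0.0343 m³/s.
Mass flux = Q·C = 0.0343 m³/s × 0.474 g/m³ = 0.01626 g/s.
= 0.01626 g/s × 86.4 = 1.405 kg/d.

1.40 kg/d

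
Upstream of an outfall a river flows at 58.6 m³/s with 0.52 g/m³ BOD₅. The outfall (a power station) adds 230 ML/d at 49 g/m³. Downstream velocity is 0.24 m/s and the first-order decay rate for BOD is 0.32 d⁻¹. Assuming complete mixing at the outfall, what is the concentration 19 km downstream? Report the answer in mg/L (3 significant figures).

230 ML/d = 2.662 m³/s.
After complete mixing, C₀ = (2.662·49 + 58.6·0.52) / 61.26 = 2.627 mg/L.
Travel time t = 1.9e+04 m / 0.24 m/s = 7.917e+04 s = 0.9163 d.
C = 2.627·exp(−0.32·0.9163) = 2.627·0.7459 = 1.959 mg/L.

1.96 mg/L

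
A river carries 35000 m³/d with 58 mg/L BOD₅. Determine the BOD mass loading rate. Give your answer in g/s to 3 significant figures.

23.5 g/s

35000 m³/d = 0.4051 m³/s.
Mass flux = Q·C = 0.4051 m³/s × 58 g/m³ = 23.5 g/s.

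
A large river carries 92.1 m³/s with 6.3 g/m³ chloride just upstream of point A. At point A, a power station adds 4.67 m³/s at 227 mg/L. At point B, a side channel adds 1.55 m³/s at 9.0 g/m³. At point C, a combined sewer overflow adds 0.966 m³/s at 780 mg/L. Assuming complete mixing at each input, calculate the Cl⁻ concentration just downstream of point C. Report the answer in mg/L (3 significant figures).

After input A: C = (92.1·6.3 + 4.67·227) / 96.77 = 16.95 mg/L.
After input B: C = (96.77·16.95 + 1.55·9) / 98.32 = 16.83 mg/L.
After input C: C = (98.32·16.83 + 0.966·780) / 99.29 = 24.25 mg/L.

24.3 mg/L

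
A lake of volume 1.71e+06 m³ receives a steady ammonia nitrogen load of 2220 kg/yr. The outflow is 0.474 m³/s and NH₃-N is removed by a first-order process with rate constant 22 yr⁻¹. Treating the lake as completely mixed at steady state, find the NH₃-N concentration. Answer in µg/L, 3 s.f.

42.2 µg/L

Outflow Q = 0.474 m³/s × 3.156e+07 s/yr = 1.496e+07 m³/yr.
Steady-state CSTR mass balance: W = Q·C + k·V·C, so C = W/(Q + kV).
Q + kV = 1.496e+07 + 22·1.71e+06 = 5.258e+07 m³/yr.
C = 2220/5.258e+07 = 4.222e-05 kg/m³ = 0.04222 mg/L = 42.22 µg/L.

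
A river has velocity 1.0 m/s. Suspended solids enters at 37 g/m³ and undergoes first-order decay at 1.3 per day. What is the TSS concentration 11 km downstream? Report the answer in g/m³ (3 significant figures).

31.4 g/m³

Travel time t = 11 km / 1.0 m/s = 1.1e+04/1.0 = 1.1e+04 s = 0.1273 d.
First-order decay: C = 37·exp(−1.3·0.1273) = 37·0.8475 = 31.36 g/m³.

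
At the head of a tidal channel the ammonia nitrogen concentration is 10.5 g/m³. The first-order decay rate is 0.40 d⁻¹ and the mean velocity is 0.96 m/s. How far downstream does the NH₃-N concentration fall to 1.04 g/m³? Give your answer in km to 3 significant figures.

From C = C₀·e^(−kt), t = ln(C₀/C)/k = ln(10.5/1.04)/0.40 = 2.312/0.40 = 5.78 d.
Distance = v·t = 0.96 m/s × 4.994e+05 s = 4.794e+05 m = 479.4 km.

479 km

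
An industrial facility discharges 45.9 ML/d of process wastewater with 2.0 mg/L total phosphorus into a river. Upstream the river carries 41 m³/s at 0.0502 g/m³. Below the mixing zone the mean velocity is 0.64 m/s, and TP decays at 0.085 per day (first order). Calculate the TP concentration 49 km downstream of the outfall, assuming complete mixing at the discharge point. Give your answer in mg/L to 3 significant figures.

0.0697 mg/L

45.9 ML/d = 0.5312 m³/s.
After complete mixing, C₀ = (0.5312·2 + 41·0.0502) / 41.53 = 0.07514 mg/L.
Travel time t = 4.9e+04 m / 0.64 m/s = 7.656e+04 s = 0.8861 d.
C = 0.07514·exp(−0.085·0.8861) = 0.07514·0.9274 = 0.06969 mg/L.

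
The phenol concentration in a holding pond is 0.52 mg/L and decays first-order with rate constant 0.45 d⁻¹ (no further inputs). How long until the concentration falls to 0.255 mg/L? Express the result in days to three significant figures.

t = ln(C₀/C)/k = ln(0.52/0.255)/0.45 = 0.7126/0.45 = 1.583 d.

1.58 d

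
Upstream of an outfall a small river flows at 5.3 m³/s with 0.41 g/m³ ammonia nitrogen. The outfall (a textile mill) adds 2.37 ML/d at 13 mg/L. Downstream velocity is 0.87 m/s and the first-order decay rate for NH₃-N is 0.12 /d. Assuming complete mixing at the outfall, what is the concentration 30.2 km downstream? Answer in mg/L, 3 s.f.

2.37 ML/d = 0.02743 m³/s.
After complete mixing, C₀ = (0.02743·13 + 5.3·0.41) / 5.327 = 0.4748 mg/L.
Travel time t = 3.02e+04 m / 0.87 m/s = 3.471e+04 s = 0.4018 d.
C = 0.4748·exp(−0.12·0.4018) = 0.4748·0.9529 = 0.4525 mg/L.

0.452 mg/L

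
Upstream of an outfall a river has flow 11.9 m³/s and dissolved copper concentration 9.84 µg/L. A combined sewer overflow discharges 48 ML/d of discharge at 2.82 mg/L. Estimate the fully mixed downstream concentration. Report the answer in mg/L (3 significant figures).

48 ML/d = 0.5556 m³/s.
9.84 µg/L = 0.00984 mg/L.
Flow-weighted mixing gives C = (0.5556·2.82 + 11.9·0.00984) / (0.5556 + 11.9) = 1.684/12.46 = 0.1352 mg/L.

0.135 mg/L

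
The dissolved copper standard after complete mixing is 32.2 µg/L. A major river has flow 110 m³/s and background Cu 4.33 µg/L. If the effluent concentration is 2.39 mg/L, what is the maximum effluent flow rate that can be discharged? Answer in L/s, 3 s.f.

4.33 µg/L = 0.00433 mg/L.
32.2 µg/L = 0.0322 mg/L.
Mass balance at complete mixing: C_std·(Q_w + Q_r) = Q_w·C_e + Q_r·C_b.
Rearranging, Q_w = Q_r·(C_std − C_b)/(C_e − C_std) = 110·(0.0322 − 0.00433) / (2.39 − 0.0322) = 1.3 m³/s.
= 1300 L/s.

1300 L/s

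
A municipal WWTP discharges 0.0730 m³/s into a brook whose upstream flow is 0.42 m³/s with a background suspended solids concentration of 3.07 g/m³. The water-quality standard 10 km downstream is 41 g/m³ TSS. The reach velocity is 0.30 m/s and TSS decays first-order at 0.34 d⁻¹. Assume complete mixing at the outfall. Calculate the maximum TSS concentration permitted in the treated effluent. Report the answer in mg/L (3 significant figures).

298 mg/L

Travel time to the compliance point: t = 1e+04/0.30 = 3.333e+04 s = 0.3858 d; decay factor exp(−0.34·0.3858) = 0.8771.
So the concentration just after mixing may be at most 41/0.8771 = 46.75 mg/L.
Mass balance: 46.75·0.493 = 0.073·Cₑ + 0.42·3.07.
Cₑ = (23.05 − 1.289) / 0.073 = 298 mg/L.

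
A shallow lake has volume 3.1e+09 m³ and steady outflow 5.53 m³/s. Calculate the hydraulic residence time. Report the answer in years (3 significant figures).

Q = 5.53 m³/s × 3.156e+07 s/yr = 1.745e+08 m³/yr.
Hydraulic residence time τ = V/Q = 3.1e+09/1.745e+08 = 17.76 yr.

17.8 yr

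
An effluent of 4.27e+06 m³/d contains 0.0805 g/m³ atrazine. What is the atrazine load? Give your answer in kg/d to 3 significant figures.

344 kg/d

4.27e+06 m³/d = 49.42 m³/s.
Mass flux = Q·C = 49.42 m³/s × 0.0805 g/m³ = 3.978 g/s.
= 3.978 g/s × 86.4 = 343.7 kg/d.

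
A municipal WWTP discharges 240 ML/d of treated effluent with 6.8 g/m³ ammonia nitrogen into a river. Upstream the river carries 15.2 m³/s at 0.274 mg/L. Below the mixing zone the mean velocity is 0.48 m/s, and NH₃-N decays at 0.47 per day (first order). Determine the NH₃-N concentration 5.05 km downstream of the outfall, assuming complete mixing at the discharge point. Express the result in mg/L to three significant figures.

240 ML/d = 2.778 m³/s.
After complete mixing, C₀ = (2.778·6.8 + 15.2·0.274) / 17.98 = 1.282 mg/L.
Travel time t = 5050 m / 0.48 m/s = 1.052e+04 s = 0.1218 d.
C = 1.282·exp(−0.47·0.1218) = 1.282·0.9444 = 1.211 mg/L.

1.21 mg/L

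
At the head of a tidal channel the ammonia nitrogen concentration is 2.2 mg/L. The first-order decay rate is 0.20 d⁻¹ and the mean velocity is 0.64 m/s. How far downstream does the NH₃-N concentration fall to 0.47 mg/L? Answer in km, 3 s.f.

427 km

From C = C₀·e^(−kt), t = ln(C₀/C)/k = ln(2.2/0.47)/0.20 = 1.543/0.20 = 7.717 d.
Distance = v·t = 0.64 m/s × 6.668e+05 s = 4.267e+05 m = 426.7 km.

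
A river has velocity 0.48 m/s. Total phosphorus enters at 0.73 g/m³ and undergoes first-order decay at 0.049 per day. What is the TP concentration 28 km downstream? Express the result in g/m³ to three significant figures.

0.706 g/m³

Travel time t = 28 km / 0.48 m/s = 2.8e+04/0.48 = 5.833e+04 s = 0.6752 d.
First-order decay: C = 0.73·exp(−0.049·0.6752) = 0.73·0.9675 = 0.7062 g/m³.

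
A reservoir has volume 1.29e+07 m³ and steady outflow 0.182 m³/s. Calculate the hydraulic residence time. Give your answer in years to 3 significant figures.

2.25 yr

Q = 0.182 m³/s × 3.156e+07 s/yr = 5.743e+06 m³/yr.
Hydraulic residence time τ = V/Q = 1.29e+07/5.743e+06 = 2.246 yr.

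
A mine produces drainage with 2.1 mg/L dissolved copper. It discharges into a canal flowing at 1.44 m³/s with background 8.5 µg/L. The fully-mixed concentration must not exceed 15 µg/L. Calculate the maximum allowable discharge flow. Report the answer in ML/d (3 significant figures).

8.5 µg/L = 0.0085 mg/L.
15 µg/L = 0.015 mg/L.
Mass balance at complete mixing: C_std·(Q_w + Q_r) = Q_w·C_e + Q_r·C_b.
Rearranging, Q_w = Q_r·(C_std − C_b)/(C_e − C_std) = 1.44·(0.015 − 0.0085) / (2.1 − 0.015) = 0.004489 m³/s.
= 0.3879 ML/d.

0.388 ML/d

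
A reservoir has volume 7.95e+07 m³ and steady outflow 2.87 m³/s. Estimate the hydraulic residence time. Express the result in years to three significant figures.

Q = 2.87 m³/s × 3.156e+07 s/yr = 9.057e+07 m³/yr.
Hydraulic residence time τ = V/Q = 7.95e+07/9.057e+07 = 0.8778 yr.

0.878 yr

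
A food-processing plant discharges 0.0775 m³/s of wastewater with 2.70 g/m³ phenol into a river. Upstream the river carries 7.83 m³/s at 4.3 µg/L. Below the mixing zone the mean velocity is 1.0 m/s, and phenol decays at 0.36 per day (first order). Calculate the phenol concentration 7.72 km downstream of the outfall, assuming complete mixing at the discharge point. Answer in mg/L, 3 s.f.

0.0297 mg/L

4.3 µg/L = 0.0043 mg/L.
After complete mixing, C₀ = (0.0775·2.7 + 7.83·0.0043) / 7.907 = 0.03072 mg/L.
Travel time t = 7720 m / 1.0 m/s = 7720 s = 0.08935 d.
C = 0.03072·exp(−0.36·0.08935) = 0.03072·0.9683 = 0.02975 mg/L.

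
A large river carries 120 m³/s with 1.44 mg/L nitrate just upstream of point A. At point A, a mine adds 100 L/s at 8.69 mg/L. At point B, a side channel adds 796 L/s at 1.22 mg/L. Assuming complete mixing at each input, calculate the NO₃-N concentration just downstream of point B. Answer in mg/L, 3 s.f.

1.44 mg/L

100 L/s = 0.1 m³/s.
After input A: C = (120·1.44 + 0.1·8.69) / 120.1 = 1.446 mg/L.
796 L/s = 0.796 m³/s.
After input B: C = (120.1·1.446 + 0.796·1.22) / 120.9 = 1.445 mg/L.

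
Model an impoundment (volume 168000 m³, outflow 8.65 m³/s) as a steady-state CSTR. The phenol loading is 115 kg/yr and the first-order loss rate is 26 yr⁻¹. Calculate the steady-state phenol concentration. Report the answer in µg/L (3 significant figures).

0.415 µg/L

Outflow Q = 8.65 m³/s × 3.156e+07 s/yr = 2.73e+08 m³/yr.
Steady-state CSTR mass balance: W = Q·C + k·V·C, so C = W/(Q + kV).
Q + kV = 2.73e+08 + 26·168000 = 2.773e+08 m³/yr.
C = 115/2.773e+08 = 4.147e-07 kg/m³ = 0.0004147 mg/L = 0.4147 µg/L.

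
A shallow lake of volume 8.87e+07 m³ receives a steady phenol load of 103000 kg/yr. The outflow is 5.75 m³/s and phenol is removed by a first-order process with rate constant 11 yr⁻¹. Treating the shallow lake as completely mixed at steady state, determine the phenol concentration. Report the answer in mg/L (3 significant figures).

Outflow Q = 5.75 m³/s × 3.156e+07 s/yr = 1.815e+08 m³/yr.
Steady-state CSTR mass balance: W = Q·C + k·V·C, so C = W/(Q + kV).
Q + kV = 1.815e+08 + 11·8.87e+07 = 1.157e+09 m³/yr.
C = 103000/1.157e+09 = 8.901e-05 kg/m³ = 0.08901 mg/L.

0.0890 mg/L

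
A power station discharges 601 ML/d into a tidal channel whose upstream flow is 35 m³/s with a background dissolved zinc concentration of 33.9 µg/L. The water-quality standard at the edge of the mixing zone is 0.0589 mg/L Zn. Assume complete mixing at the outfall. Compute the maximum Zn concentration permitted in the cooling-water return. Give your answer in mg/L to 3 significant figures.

0.185 mg/L

601 ML/d = 6.956 m³/s.
33.9 µg/L = 0.0339 mg/L.
Mass balance: 0.0589·41.96 = 6.956·Cₑ + 35·0.0339.
Cₑ = (2.471 − 1.186) / 6.956 = 0.1847 mg/L.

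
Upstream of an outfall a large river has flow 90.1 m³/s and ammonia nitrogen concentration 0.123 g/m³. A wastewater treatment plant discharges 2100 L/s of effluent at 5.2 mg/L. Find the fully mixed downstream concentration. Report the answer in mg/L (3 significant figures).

0.239 mg/L

2100 L/s = 2.1 m³/s.
By mass balance at complete mixing, C = (2.1·5.2 + 90.1·0.123) / (2.1 + 90.1) = 22/92.2 = 0.2386 mg/L.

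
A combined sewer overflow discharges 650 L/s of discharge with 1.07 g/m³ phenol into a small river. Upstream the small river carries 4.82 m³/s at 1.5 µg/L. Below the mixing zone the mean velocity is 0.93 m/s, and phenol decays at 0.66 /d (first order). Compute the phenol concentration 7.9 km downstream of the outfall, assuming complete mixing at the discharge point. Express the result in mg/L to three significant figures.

0.120 mg/L

650 L/s = 0.65 m³/s.
1.5 µg/L = 0.0015 mg/L.
After complete mixing, C₀ = (0.65·1.07 + 4.82·0.0015) / 5.47 = 0.1285 mg/L.
Travel time t = 7900 m / 0.93 m/s = 8495 s = 0.09832 d.
C = 0.1285·exp(−0.66·0.09832) = 0.1285·0.9372 = 0.1204 mg/L.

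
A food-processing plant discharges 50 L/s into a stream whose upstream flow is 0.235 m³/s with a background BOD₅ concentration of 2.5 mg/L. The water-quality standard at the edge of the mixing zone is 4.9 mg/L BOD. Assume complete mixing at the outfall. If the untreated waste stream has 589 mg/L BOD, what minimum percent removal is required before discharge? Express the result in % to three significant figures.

97.3 %

50 L/s = 0.05 m³/s.
Mass balance: 4.9·0.285 = 0.05·Cₑ + 0.235·2.5.
Cₑ = (1.397 − 0.5875) / 0.05 = 16.18 mg/L.
Required removal = 1 − 16.18/589 = 97.25 %.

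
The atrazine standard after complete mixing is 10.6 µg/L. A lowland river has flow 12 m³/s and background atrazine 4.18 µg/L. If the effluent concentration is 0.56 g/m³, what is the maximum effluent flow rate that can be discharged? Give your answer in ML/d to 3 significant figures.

12.1 ML/d

4.18 µg/L = 0.00418 mg/L.
10.6 µg/L = 0.0106 mg/L.
Mass balance at complete mixing: C_std·(Q_w + Q_r) = Q_w·C_e + Q_r·C_b.
Rearranging, Q_w = Q_r·(C_std − C_b)/(C_e − C_std) = 12·(0.0106 − 0.00418) / (0.56 − 0.0106) = 0.1402 m³/s.
= 12.12 ML/d.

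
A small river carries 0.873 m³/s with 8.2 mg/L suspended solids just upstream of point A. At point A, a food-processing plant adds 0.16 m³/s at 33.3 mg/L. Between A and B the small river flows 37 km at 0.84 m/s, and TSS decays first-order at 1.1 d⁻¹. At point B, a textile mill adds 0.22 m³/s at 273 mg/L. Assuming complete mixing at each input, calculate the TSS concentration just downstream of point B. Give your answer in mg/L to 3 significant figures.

53.6 mg/L

After input A: C = (0.873·8.2 + 0.16·33.3) / 1.033 = 12.09 mg/L.
Over the 37 km reach to input B (t = 4.405e+04 s = 0.5098 d), decay gives C = 12.09·exp(−1.1·0.5098) = 6.899 mg/L.
After input B: C = (1.033·6.899 + 0.22·273) / 1.253 = 53.62 mg/L.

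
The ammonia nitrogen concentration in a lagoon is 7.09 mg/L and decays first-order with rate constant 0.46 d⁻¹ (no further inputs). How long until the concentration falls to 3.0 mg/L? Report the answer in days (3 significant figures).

t = ln(C₀/C)/k = ln(7.09/3.0)/0.46 = 0.8601/0.46 = 1.87 d.

1.87 d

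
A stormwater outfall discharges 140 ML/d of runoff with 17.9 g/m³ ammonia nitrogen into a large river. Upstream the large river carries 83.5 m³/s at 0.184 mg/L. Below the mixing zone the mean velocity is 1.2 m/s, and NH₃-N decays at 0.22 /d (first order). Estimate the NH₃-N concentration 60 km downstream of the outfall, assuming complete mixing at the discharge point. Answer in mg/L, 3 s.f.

140 ML/d = 1.62 m³/s.
After complete mixing, C₀ = (1.62·17.9 + 83.5·0.184) / 85.12 = 0.5212 mg/L.
Travel time t = 6e+04 m / 1.2 m/s = 5e+04 s = 0.5787 d.
C = 0.5212·exp(−0.22·0.5787) = 0.5212·0.8805 = 0.4589 mg/L.

0.459 mg/L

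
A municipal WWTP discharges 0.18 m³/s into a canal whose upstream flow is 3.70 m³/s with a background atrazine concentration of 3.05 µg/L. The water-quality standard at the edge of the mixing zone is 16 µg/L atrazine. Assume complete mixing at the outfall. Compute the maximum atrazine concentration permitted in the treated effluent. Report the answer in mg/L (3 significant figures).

0.282 mg/L

3.05 µg/L = 0.00305 mg/L.
16 µg/L = 0.016 mg/L.
Mass balance: 0.016·3.88 = 0.18·Cₑ + 3.7·0.00305.
Cₑ = (0.06208 − 0.01128) / 0.18 = 0.2822 mg/L.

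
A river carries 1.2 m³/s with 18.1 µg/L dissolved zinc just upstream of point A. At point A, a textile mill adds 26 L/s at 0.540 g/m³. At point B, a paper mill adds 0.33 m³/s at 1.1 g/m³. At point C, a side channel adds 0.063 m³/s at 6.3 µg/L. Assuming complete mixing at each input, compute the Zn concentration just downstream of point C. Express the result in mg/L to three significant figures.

18.1 µg/L = 0.0181 mg/L.
26 L/s = 0.026 m³/s.
After input A: C = (1.2·0.0181 + 0.026·0.54) / 1.226 = 0.02917 mg/L.
After input B: C = (1.226·0.02917 + 0.33·1.1) / 1.556 = 0.2563 mg/L.
6.3 µg/L = 0.0063 mg/L.
After input C: C = (1.556·0.2563 + 0.063·0.0063) / 1.619 = 0.2465 mg/L.

0.247 mg/L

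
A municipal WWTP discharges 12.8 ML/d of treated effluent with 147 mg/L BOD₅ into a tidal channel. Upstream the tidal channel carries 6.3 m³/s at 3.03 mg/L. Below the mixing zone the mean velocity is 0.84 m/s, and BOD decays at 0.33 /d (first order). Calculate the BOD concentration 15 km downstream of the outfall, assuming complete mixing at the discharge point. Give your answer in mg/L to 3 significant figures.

5.92 mg/L

12.8 ML/d = 0.1481 m³/s.
After complete mixing, C₀ = (0.1481·147 + 6.3·3.03) / 6.448 = 6.338 mg/L.
Travel time t = 1.5e+04 m / 0.84 m/s = 1.786e+04 s = 0.2067 d.
C = 6.338·exp(−0.33·0.2067) = 6.338·0.9341 = 5.92 mg/L.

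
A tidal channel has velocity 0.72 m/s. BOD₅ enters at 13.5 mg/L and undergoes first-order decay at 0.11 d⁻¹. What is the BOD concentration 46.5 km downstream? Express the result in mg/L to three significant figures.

Travel time t = 46.5 km / 0.72 m/s = 4.65e+04/0.72 = 6.458e+04 s = 0.7475 d.
First-order decay: C = 13.5·exp(−0.11·0.7475) = 13.5·0.9211 = 12.43 mg/L.

12.4 mg/L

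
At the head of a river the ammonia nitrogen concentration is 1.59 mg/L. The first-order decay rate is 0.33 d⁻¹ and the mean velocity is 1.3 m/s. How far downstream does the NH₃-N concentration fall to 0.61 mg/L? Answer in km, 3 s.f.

326 km

From C = C₀·e^(−kt), t = ln(C₀/C)/k = ln(1.59/0.61)/0.33 = 0.958/0.33 = 2.903 d.
Distance = v·t = 1.3 m/s × 2.508e+05 s = 3.261e+05 m = 326.1 km.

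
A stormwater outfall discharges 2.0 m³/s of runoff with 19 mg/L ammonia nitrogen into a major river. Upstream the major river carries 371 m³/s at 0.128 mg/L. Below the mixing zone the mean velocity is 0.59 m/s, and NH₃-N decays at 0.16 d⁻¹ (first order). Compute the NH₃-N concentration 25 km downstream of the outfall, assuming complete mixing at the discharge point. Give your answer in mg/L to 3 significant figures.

After complete mixing, C₀ = (2·19 + 371·0.128) / 373 = 0.2292 mg/L.
Travel time t = 2.5e+04 m / 0.59 m/s = 4.237e+04 s = 0.4904 d.
C = 0.2292·exp(−0.16·0.4904) = 0.2292·0.9245 = 0.2119 mg/L.

0.212 mg/L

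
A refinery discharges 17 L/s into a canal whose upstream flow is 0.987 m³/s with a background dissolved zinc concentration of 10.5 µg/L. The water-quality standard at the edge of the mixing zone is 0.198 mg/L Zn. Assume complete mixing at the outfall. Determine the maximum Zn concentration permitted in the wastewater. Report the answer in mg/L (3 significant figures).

17 L/s = 0.017 m³/s.
10.5 µg/L = 0.0105 mg/L.
Mass balance: 0.198·1.004 = 0.017·Cₑ + 0.987·0.0105.
Cₑ = (0.1988 − 0.01036) / 0.017 = 11.08 mg/L.

11.1 mg/L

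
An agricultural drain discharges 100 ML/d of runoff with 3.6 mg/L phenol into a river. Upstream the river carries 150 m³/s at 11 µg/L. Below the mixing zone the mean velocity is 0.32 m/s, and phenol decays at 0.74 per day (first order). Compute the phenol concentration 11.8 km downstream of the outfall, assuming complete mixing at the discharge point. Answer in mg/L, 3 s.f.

0.0281 mg/L

100 ML/d = 1.157 m³/s.
11 µg/L = 0.011 mg/L.
After complete mixing, C₀ = (1.157·3.6 + 150·0.011) / 151.2 = 0.03848 mg/L.
Travel time t = 1.18e+04 m / 0.32 m/s = 3.688e+04 s = 0.4268 d.
C = 0.03848·exp(−0.74·0.4268) = 0.03848·0.7292 = 0.02806 mg/L.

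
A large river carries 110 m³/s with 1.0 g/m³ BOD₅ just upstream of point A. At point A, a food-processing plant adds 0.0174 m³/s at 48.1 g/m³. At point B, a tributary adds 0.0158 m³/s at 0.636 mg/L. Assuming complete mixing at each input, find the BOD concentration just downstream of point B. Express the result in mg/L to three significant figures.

1.01 mg/L

After input A: C = (110·1 + 0.0174·48.1) / 110 = 1.007 mg/L.
After input B: C = (110·1.007 + 0.0158·0.636) / 110 = 1.007 mg/L.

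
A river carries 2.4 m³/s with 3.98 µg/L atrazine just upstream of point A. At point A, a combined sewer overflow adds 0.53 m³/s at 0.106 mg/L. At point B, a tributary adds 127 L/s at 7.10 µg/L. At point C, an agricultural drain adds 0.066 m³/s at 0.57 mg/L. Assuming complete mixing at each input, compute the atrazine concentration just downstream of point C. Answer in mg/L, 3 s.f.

3.98 µg/L = 0.00398 mg/L.
After input A: C = (2.4·0.00398 + 0.53·0.106) / 2.93 = 0.02243 mg/L.
127 L/s = 0.127 m³/s.
7.10 µg/L = 0.0071 mg/L.
After input B: C = (2.93·0.02243 + 0.127·0.0071) / 3.057 = 0.0218 mg/L.
After input C: C = (3.057·0.0218 + 0.066·0.57) / 3.123 = 0.03338 mg/L.

0.0334 mg/L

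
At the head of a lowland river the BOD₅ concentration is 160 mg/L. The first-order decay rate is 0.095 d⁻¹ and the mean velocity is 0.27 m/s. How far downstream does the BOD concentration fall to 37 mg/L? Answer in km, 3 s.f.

360 km

From C = C₀·e^(−kt), t = ln(C₀/C)/k = ln(160/37)/0.095 = 1.464/0.095 = 15.41 d.
Distance = v·t = 0.27 m/s × 1.332e+06 s = 3.596e+05 m = 359.6 km.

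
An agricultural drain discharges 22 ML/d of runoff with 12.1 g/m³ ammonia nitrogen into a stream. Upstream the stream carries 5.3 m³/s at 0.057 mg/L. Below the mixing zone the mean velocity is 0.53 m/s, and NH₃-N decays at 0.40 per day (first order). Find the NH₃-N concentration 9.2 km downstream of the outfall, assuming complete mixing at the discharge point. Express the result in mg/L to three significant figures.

22 ML/d = 0.2546 m³/s.
After complete mixing, C₀ = (0.2546·12.1 + 5.3·0.057) / 5.555 = 0.6091 mg/L.
Travel time t = 9200 m / 0.53 m/s = 1.736e+04 s = 0.2009 d.
C = 0.6091·exp(−0.40·0.2009) = 0.6091·0.9228 = 0.562 mg/L.

0.562 mg/L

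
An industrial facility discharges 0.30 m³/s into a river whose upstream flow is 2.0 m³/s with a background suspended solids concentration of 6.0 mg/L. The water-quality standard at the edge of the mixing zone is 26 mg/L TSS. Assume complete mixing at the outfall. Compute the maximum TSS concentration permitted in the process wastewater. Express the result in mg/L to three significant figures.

159 mg/L

Mass balance: 26·2.3 = 0.3·Cₑ + 2·6.
Cₑ = (59.8 − 12) / 0.3 = 159.3 mg/L.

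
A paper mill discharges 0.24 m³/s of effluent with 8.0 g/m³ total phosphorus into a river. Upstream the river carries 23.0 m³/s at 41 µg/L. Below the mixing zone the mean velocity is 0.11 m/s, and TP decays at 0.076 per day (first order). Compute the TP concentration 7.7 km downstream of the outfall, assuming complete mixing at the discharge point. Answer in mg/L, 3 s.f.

41 µg/L = 0.041 mg/L.
After complete mixing, C₀ = (0.24·8 + 23·0.041) / 23.24 = 0.1232 mg/L.
Travel time t = 7700 m / 0.11 m/s = 7e+04 s = 0.8102 d.
C = 0.1232·exp(−0.076·0.8102) = 0.1232·0.9403 = 0.1158 mg/L.

0.116 mg/L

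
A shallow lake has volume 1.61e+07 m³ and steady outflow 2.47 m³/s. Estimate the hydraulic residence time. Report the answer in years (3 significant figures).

Q = 2.47 m³/s × 3.156e+07 s/yr = 7.795e+07 m³/yr.
Hydraulic residence time τ = V/Q = 1.61e+07/7.795e+07 = 0.2065 yr.

0.207 yr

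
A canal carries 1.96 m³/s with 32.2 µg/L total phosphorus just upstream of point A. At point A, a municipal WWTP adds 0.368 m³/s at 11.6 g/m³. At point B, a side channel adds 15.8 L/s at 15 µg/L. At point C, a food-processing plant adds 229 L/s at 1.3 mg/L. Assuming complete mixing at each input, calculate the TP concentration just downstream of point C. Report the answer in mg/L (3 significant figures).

32.2 µg/L = 0.0322 mg/L.
After input A: C = (1.96·0.0322 + 0.368·11.6) / 2.328 = 1.861 mg/L.
15.8 L/s = 0.0158 m³/s.
15 µg/L = 0.015 mg/L.
After input B: C = (2.328·1.861 + 0.0158·0.015) / 2.344 = 1.848 mg/L.
229 L/s = 0.229 m³/s.
After input C: C = (2.344·1.848 + 0.229·1.3) / 2.573 = 1.8 mg/L.

1.80 mg/L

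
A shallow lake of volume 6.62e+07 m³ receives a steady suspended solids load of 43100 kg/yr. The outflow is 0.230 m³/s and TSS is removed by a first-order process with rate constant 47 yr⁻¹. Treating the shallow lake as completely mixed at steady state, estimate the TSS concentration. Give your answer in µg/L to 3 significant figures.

Outflow Q = 0.230 m³/s × 3.156e+07 s/yr = 7.258e+06 m³/yr.
Steady-state CSTR mass balance: W = Q·C + k·V·C, so C = W/(Q + kV).
Q + kV = 7.258e+06 + 47·6.62e+07 = 3.119e+09 m³/yr.
C = 43100/3.119e+09 = 1.382e-05 kg/m³ = 0.01382 mg/L = 13.82 µg/L.

13.8 µg/L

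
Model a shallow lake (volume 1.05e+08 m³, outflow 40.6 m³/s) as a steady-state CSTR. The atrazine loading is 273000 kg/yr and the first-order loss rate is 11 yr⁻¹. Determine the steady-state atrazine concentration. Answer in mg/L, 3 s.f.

0.112 mg/L

Outflow Q = 40.6 m³/s × 3.156e+07 s/yr = 1.281e+09 m³/yr.
Steady-state CSTR mass balance: W = Q·C + k·V·C, so C = W/(Q + kV).
Q + kV = 1.281e+09 + 11·1.05e+08 = 2.436e+09 m³/yr.
C = 273000/2.436e+09 = 0.0001121 kg/m³ = 0.1121 mg/L.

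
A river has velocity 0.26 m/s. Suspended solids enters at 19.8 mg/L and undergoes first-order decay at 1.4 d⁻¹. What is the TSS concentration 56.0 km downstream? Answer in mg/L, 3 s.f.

Travel time t = 56.0 km / 0.26 m/s = 5.6e+04/0.26 = 2.154e+05 s = 2.493 d.
First-order decay: C = 19.8·exp(−1.4·2.493) = 19.8·0.0305 = 0.6039 mg/L.

0.604 mg/L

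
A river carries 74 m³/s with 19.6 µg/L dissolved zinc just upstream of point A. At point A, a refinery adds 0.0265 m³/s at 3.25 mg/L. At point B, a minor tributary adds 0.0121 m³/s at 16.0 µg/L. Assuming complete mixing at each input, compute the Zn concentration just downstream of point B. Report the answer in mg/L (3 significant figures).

0.0208 mg/L

19.6 µg/L = 0.0196 mg/L.
After input A: C = (74·0.0196 + 0.0265·3.25) / 74.03 = 0.02076 mg/L.
16.0 µg/L = 0.016 mg/L.
After input B: C = (74.03·0.02076 + 0.0121·0.016) / 74.04 = 0.02076 mg/L.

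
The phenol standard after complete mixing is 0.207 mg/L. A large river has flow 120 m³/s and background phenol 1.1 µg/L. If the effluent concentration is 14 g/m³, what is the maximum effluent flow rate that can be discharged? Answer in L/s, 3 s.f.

1790 L/s

1.1 µg/L = 0.0011 mg/L.
Mass balance at complete mixing: C_std·(Q_w + Q_r) = Q_w·C_e + Q_r·C_b.
Rearranging, Q_w = Q_r·(C_std − C_b)/(C_e − C_std) = 120·(0.207 − 0.0011) / (14 − 0.207) = 1.791 m³/s.
= 1791 L/s.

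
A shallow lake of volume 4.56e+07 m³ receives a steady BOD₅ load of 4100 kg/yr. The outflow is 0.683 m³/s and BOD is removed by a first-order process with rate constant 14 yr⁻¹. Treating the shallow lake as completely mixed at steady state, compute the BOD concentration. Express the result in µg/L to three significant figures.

6.21 µg/L

Outflow Q = 0.683 m³/s × 3.156e+07 s/yr = 2.155e+07 m³/yr.
Steady-state CSTR mass balance: W = Q·C + k·V·C, so C = W/(Q + kV).
Q + kV = 2.155e+07 + 14·4.56e+07 = 6.6e+08 m³/yr.
C = 4100/6.6e+08 = 6.213e-06 kg/m³ = 0.006213 mg/L = 6.213 µg/L.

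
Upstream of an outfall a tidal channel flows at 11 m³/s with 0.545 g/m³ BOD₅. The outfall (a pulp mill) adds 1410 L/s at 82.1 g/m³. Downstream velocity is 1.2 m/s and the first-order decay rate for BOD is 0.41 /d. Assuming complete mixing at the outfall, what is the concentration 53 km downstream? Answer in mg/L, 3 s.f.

7.96 mg/L

1410 L/s = 1.41 m³/s.
After complete mixing, C₀ = (1.41·82.1 + 11·0.545) / 12.41 = 9.811 mg/L.
Travel time t = 5.3e+04 m / 1.2 m/s = 4.417e+04 s = 0.5112 d.
C = 9.811·exp(−0.41·0.5112) = 9.811·0.8109 = 7.956 mg/L.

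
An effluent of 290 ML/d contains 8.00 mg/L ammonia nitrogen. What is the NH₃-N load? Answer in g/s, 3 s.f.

290 ML/d = 3.356 m³/s.
Mass flux = Q·C = 3.356 m³/s × 8 g/m³ = 26.85 g/s.

26.9 g/s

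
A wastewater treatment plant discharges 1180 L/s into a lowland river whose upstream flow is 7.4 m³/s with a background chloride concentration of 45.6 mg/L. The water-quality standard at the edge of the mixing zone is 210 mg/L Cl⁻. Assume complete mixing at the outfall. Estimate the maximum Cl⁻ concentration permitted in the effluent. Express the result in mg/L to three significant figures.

1180 L/s = 1.18 m³/s.
Mass balance: 210·8.58 = 1.18·Cₑ + 7.4·45.6.
Cₑ = (1802 − 337.4) / 1.18 = 1241 mg/L.

1240 mg/L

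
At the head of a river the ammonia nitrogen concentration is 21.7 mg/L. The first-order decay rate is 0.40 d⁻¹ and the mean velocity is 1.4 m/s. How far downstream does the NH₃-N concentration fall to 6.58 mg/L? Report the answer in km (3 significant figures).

361 km

From C = C₀·e^(−kt), t = ln(C₀/C)/k = ln(21.7/6.58)/0.40 = 1.193/0.40 = 2.983 d.
Distance = v·t = 1.4 m/s × 2.577e+05 s = 3.608e+05 m = 360.8 km.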